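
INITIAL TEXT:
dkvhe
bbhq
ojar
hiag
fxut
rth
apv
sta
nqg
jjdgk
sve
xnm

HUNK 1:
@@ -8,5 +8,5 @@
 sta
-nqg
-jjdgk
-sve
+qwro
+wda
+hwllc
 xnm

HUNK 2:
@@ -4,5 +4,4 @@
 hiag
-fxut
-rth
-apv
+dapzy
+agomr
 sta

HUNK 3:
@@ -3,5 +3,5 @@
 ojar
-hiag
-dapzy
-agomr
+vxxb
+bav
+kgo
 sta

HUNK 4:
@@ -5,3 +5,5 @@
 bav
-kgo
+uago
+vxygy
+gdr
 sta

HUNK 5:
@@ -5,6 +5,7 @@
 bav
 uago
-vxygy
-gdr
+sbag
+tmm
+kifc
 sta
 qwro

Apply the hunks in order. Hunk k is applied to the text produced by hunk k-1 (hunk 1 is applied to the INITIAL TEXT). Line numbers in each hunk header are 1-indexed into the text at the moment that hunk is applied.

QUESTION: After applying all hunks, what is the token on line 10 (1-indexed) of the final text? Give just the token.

Hunk 1: at line 8 remove [nqg,jjdgk,sve] add [qwro,wda,hwllc] -> 12 lines: dkvhe bbhq ojar hiag fxut rth apv sta qwro wda hwllc xnm
Hunk 2: at line 4 remove [fxut,rth,apv] add [dapzy,agomr] -> 11 lines: dkvhe bbhq ojar hiag dapzy agomr sta qwro wda hwllc xnm
Hunk 3: at line 3 remove [hiag,dapzy,agomr] add [vxxb,bav,kgo] -> 11 lines: dkvhe bbhq ojar vxxb bav kgo sta qwro wda hwllc xnm
Hunk 4: at line 5 remove [kgo] add [uago,vxygy,gdr] -> 13 lines: dkvhe bbhq ojar vxxb bav uago vxygy gdr sta qwro wda hwllc xnm
Hunk 5: at line 5 remove [vxygy,gdr] add [sbag,tmm,kifc] -> 14 lines: dkvhe bbhq ojar vxxb bav uago sbag tmm kifc sta qwro wda hwllc xnm
Final line 10: sta

Answer: sta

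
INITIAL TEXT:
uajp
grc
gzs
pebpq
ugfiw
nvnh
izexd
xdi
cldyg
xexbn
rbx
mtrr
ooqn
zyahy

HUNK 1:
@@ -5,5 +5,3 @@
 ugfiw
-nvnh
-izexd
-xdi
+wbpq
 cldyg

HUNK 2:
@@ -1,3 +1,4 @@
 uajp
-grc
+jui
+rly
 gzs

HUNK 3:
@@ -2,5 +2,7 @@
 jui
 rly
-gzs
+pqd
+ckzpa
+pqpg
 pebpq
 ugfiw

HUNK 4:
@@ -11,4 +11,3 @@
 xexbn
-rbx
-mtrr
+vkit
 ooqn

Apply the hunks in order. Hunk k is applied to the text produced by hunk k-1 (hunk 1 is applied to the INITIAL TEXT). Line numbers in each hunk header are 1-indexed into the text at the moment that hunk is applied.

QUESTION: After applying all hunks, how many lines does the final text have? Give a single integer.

Answer: 14

Derivation:
Hunk 1: at line 5 remove [nvnh,izexd,xdi] add [wbpq] -> 12 lines: uajp grc gzs pebpq ugfiw wbpq cldyg xexbn rbx mtrr ooqn zyahy
Hunk 2: at line 1 remove [grc] add [jui,rly] -> 13 lines: uajp jui rly gzs pebpq ugfiw wbpq cldyg xexbn rbx mtrr ooqn zyahy
Hunk 3: at line 2 remove [gzs] add [pqd,ckzpa,pqpg] -> 15 lines: uajp jui rly pqd ckzpa pqpg pebpq ugfiw wbpq cldyg xexbn rbx mtrr ooqn zyahy
Hunk 4: at line 11 remove [rbx,mtrr] add [vkit] -> 14 lines: uajp jui rly pqd ckzpa pqpg pebpq ugfiw wbpq cldyg xexbn vkit ooqn zyahy
Final line count: 14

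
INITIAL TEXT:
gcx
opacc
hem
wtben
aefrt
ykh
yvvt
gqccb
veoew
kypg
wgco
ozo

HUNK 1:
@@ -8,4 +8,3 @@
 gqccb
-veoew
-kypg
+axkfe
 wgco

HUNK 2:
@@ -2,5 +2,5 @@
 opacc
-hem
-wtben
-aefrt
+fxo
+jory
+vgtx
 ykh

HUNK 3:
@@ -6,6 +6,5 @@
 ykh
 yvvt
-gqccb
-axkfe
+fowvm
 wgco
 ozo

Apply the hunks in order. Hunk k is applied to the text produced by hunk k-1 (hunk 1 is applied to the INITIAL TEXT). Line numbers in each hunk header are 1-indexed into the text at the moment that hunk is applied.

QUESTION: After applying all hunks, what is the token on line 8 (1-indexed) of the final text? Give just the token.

Hunk 1: at line 8 remove [veoew,kypg] add [axkfe] -> 11 lines: gcx opacc hem wtben aefrt ykh yvvt gqccb axkfe wgco ozo
Hunk 2: at line 2 remove [hem,wtben,aefrt] add [fxo,jory,vgtx] -> 11 lines: gcx opacc fxo jory vgtx ykh yvvt gqccb axkfe wgco ozo
Hunk 3: at line 6 remove [gqccb,axkfe] add [fowvm] -> 10 lines: gcx opacc fxo jory vgtx ykh yvvt fowvm wgco ozo
Final line 8: fowvm

Answer: fowvm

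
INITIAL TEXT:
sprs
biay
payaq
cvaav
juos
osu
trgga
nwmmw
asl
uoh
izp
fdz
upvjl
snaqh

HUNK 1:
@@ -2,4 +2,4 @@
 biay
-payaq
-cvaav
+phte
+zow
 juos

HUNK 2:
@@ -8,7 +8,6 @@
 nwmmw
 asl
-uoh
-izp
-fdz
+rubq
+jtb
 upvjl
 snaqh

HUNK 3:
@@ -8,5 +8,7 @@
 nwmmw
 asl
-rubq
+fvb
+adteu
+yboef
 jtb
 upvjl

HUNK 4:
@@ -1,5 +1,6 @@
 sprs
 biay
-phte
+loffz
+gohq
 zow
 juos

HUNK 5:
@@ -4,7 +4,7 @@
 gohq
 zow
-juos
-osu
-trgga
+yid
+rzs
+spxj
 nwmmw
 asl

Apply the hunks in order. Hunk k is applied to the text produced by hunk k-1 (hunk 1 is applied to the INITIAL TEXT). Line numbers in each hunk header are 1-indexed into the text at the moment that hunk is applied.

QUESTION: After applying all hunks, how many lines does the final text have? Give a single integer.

Answer: 16

Derivation:
Hunk 1: at line 2 remove [payaq,cvaav] add [phte,zow] -> 14 lines: sprs biay phte zow juos osu trgga nwmmw asl uoh izp fdz upvjl snaqh
Hunk 2: at line 8 remove [uoh,izp,fdz] add [rubq,jtb] -> 13 lines: sprs biay phte zow juos osu trgga nwmmw asl rubq jtb upvjl snaqh
Hunk 3: at line 8 remove [rubq] add [fvb,adteu,yboef] -> 15 lines: sprs biay phte zow juos osu trgga nwmmw asl fvb adteu yboef jtb upvjl snaqh
Hunk 4: at line 1 remove [phte] add [loffz,gohq] -> 16 lines: sprs biay loffz gohq zow juos osu trgga nwmmw asl fvb adteu yboef jtb upvjl snaqh
Hunk 5: at line 4 remove [juos,osu,trgga] add [yid,rzs,spxj] -> 16 lines: sprs biay loffz gohq zow yid rzs spxj nwmmw asl fvb adteu yboef jtb upvjl snaqh
Final line count: 16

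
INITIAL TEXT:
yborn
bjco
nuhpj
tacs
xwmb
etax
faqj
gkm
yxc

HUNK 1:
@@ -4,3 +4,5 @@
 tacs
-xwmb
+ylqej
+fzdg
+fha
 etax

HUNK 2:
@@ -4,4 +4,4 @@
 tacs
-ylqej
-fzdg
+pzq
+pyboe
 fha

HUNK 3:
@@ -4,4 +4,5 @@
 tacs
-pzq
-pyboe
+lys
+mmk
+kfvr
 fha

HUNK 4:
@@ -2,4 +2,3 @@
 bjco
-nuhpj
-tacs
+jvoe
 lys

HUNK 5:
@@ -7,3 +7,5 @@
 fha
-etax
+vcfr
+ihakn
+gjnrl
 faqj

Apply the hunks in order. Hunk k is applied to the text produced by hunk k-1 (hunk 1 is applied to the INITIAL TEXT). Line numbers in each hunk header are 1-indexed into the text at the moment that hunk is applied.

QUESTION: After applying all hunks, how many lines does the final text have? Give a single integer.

Hunk 1: at line 4 remove [xwmb] add [ylqej,fzdg,fha] -> 11 lines: yborn bjco nuhpj tacs ylqej fzdg fha etax faqj gkm yxc
Hunk 2: at line 4 remove [ylqej,fzdg] add [pzq,pyboe] -> 11 lines: yborn bjco nuhpj tacs pzq pyboe fha etax faqj gkm yxc
Hunk 3: at line 4 remove [pzq,pyboe] add [lys,mmk,kfvr] -> 12 lines: yborn bjco nuhpj tacs lys mmk kfvr fha etax faqj gkm yxc
Hunk 4: at line 2 remove [nuhpj,tacs] add [jvoe] -> 11 lines: yborn bjco jvoe lys mmk kfvr fha etax faqj gkm yxc
Hunk 5: at line 7 remove [etax] add [vcfr,ihakn,gjnrl] -> 13 lines: yborn bjco jvoe lys mmk kfvr fha vcfr ihakn gjnrl faqj gkm yxc
Final line count: 13

Answer: 13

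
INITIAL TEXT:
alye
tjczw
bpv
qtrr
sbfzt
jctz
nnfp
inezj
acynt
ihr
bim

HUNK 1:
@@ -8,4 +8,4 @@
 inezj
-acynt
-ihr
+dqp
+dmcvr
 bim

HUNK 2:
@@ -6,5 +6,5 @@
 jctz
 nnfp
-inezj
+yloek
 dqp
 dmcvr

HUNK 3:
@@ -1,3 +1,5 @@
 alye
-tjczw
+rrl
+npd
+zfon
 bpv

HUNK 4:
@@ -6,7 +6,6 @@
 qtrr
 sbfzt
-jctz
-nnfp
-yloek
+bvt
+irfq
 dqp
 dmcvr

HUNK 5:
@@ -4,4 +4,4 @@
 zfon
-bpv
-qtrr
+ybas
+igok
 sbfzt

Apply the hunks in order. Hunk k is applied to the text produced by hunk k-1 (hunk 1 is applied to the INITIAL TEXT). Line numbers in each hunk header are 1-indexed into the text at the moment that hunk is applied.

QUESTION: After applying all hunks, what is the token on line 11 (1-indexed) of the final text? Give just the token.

Hunk 1: at line 8 remove [acynt,ihr] add [dqp,dmcvr] -> 11 lines: alye tjczw bpv qtrr sbfzt jctz nnfp inezj dqp dmcvr bim
Hunk 2: at line 6 remove [inezj] add [yloek] -> 11 lines: alye tjczw bpv qtrr sbfzt jctz nnfp yloek dqp dmcvr bim
Hunk 3: at line 1 remove [tjczw] add [rrl,npd,zfon] -> 13 lines: alye rrl npd zfon bpv qtrr sbfzt jctz nnfp yloek dqp dmcvr bim
Hunk 4: at line 6 remove [jctz,nnfp,yloek] add [bvt,irfq] -> 12 lines: alye rrl npd zfon bpv qtrr sbfzt bvt irfq dqp dmcvr bim
Hunk 5: at line 4 remove [bpv,qtrr] add [ybas,igok] -> 12 lines: alye rrl npd zfon ybas igok sbfzt bvt irfq dqp dmcvr bim
Final line 11: dmcvr

Answer: dmcvr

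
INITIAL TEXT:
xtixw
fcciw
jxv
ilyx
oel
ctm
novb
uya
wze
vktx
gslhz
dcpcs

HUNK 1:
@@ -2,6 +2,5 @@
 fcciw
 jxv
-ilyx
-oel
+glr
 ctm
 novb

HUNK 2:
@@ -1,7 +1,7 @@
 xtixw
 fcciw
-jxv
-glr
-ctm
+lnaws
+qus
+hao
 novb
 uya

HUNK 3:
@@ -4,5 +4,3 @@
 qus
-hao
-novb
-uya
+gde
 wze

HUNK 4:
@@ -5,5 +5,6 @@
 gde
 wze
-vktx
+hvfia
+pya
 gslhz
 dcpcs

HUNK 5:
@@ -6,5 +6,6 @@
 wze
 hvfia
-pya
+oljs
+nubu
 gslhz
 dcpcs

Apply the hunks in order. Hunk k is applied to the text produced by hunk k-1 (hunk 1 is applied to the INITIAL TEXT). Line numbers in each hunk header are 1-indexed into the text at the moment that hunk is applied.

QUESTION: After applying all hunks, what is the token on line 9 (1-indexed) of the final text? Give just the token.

Hunk 1: at line 2 remove [ilyx,oel] add [glr] -> 11 lines: xtixw fcciw jxv glr ctm novb uya wze vktx gslhz dcpcs
Hunk 2: at line 1 remove [jxv,glr,ctm] add [lnaws,qus,hao] -> 11 lines: xtixw fcciw lnaws qus hao novb uya wze vktx gslhz dcpcs
Hunk 3: at line 4 remove [hao,novb,uya] add [gde] -> 9 lines: xtixw fcciw lnaws qus gde wze vktx gslhz dcpcs
Hunk 4: at line 5 remove [vktx] add [hvfia,pya] -> 10 lines: xtixw fcciw lnaws qus gde wze hvfia pya gslhz dcpcs
Hunk 5: at line 6 remove [pya] add [oljs,nubu] -> 11 lines: xtixw fcciw lnaws qus gde wze hvfia oljs nubu gslhz dcpcs
Final line 9: nubu

Answer: nubu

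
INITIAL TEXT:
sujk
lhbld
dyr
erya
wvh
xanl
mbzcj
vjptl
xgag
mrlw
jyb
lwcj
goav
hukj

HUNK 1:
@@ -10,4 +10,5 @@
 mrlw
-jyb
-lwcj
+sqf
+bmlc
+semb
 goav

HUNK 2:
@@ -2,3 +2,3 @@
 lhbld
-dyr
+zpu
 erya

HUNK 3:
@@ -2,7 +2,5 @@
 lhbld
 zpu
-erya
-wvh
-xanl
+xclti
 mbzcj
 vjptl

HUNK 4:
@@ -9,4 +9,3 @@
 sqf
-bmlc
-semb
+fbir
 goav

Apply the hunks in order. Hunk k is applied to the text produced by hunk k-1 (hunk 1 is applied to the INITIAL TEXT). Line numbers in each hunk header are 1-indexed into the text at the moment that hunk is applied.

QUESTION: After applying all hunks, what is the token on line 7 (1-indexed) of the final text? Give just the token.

Answer: xgag

Derivation:
Hunk 1: at line 10 remove [jyb,lwcj] add [sqf,bmlc,semb] -> 15 lines: sujk lhbld dyr erya wvh xanl mbzcj vjptl xgag mrlw sqf bmlc semb goav hukj
Hunk 2: at line 2 remove [dyr] add [zpu] -> 15 lines: sujk lhbld zpu erya wvh xanl mbzcj vjptl xgag mrlw sqf bmlc semb goav hukj
Hunk 3: at line 2 remove [erya,wvh,xanl] add [xclti] -> 13 lines: sujk lhbld zpu xclti mbzcj vjptl xgag mrlw sqf bmlc semb goav hukj
Hunk 4: at line 9 remove [bmlc,semb] add [fbir] -> 12 lines: sujk lhbld zpu xclti mbzcj vjptl xgag mrlw sqf fbir goav hukj
Final line 7: xgag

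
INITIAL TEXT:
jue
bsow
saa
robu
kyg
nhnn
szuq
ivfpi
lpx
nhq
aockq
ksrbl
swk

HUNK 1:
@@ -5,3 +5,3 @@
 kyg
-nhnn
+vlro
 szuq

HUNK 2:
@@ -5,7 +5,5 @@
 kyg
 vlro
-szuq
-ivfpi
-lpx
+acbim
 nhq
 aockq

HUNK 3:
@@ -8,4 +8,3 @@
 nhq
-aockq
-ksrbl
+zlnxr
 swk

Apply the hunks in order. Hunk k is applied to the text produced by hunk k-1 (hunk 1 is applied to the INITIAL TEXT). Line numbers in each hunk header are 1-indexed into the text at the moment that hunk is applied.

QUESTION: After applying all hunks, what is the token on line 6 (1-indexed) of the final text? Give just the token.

Answer: vlro

Derivation:
Hunk 1: at line 5 remove [nhnn] add [vlro] -> 13 lines: jue bsow saa robu kyg vlro szuq ivfpi lpx nhq aockq ksrbl swk
Hunk 2: at line 5 remove [szuq,ivfpi,lpx] add [acbim] -> 11 lines: jue bsow saa robu kyg vlro acbim nhq aockq ksrbl swk
Hunk 3: at line 8 remove [aockq,ksrbl] add [zlnxr] -> 10 lines: jue bsow saa robu kyg vlro acbim nhq zlnxr swk
Final line 6: vlro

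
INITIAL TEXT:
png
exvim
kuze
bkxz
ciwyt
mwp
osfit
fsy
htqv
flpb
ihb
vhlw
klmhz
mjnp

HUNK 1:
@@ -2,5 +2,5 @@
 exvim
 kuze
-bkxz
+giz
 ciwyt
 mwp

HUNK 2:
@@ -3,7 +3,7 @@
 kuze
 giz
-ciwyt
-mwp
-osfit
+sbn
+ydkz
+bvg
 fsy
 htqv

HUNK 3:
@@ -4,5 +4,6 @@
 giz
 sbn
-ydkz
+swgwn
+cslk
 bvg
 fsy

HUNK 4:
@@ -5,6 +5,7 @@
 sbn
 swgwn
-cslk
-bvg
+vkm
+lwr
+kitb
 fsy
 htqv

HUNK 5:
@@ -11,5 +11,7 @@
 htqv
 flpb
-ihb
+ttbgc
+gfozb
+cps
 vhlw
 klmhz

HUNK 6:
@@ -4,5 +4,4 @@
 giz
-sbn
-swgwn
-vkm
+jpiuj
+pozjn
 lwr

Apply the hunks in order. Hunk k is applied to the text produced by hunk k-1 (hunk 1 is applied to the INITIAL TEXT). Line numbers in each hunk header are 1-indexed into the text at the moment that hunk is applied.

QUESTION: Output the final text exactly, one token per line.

Answer: png
exvim
kuze
giz
jpiuj
pozjn
lwr
kitb
fsy
htqv
flpb
ttbgc
gfozb
cps
vhlw
klmhz
mjnp

Derivation:
Hunk 1: at line 2 remove [bkxz] add [giz] -> 14 lines: png exvim kuze giz ciwyt mwp osfit fsy htqv flpb ihb vhlw klmhz mjnp
Hunk 2: at line 3 remove [ciwyt,mwp,osfit] add [sbn,ydkz,bvg] -> 14 lines: png exvim kuze giz sbn ydkz bvg fsy htqv flpb ihb vhlw klmhz mjnp
Hunk 3: at line 4 remove [ydkz] add [swgwn,cslk] -> 15 lines: png exvim kuze giz sbn swgwn cslk bvg fsy htqv flpb ihb vhlw klmhz mjnp
Hunk 4: at line 5 remove [cslk,bvg] add [vkm,lwr,kitb] -> 16 lines: png exvim kuze giz sbn swgwn vkm lwr kitb fsy htqv flpb ihb vhlw klmhz mjnp
Hunk 5: at line 11 remove [ihb] add [ttbgc,gfozb,cps] -> 18 lines: png exvim kuze giz sbn swgwn vkm lwr kitb fsy htqv flpb ttbgc gfozb cps vhlw klmhz mjnp
Hunk 6: at line 4 remove [sbn,swgwn,vkm] add [jpiuj,pozjn] -> 17 lines: png exvim kuze giz jpiuj pozjn lwr kitb fsy htqv flpb ttbgc gfozb cps vhlw klmhz mjnp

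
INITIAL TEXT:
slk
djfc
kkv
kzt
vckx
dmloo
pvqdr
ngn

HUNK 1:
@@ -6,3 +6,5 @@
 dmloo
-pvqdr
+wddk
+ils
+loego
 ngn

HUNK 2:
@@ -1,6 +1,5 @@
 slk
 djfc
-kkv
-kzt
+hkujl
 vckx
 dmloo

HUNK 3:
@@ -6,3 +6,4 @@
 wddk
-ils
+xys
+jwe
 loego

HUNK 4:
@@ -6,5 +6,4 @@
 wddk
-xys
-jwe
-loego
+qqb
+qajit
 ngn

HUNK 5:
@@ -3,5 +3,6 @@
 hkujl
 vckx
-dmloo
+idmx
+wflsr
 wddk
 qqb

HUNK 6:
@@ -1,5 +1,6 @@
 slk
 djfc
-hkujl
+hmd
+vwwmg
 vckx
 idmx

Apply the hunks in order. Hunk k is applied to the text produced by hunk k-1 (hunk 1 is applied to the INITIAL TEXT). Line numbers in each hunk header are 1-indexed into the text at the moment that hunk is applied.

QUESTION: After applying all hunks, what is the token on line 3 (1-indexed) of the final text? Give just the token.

Hunk 1: at line 6 remove [pvqdr] add [wddk,ils,loego] -> 10 lines: slk djfc kkv kzt vckx dmloo wddk ils loego ngn
Hunk 2: at line 1 remove [kkv,kzt] add [hkujl] -> 9 lines: slk djfc hkujl vckx dmloo wddk ils loego ngn
Hunk 3: at line 6 remove [ils] add [xys,jwe] -> 10 lines: slk djfc hkujl vckx dmloo wddk xys jwe loego ngn
Hunk 4: at line 6 remove [xys,jwe,loego] add [qqb,qajit] -> 9 lines: slk djfc hkujl vckx dmloo wddk qqb qajit ngn
Hunk 5: at line 3 remove [dmloo] add [idmx,wflsr] -> 10 lines: slk djfc hkujl vckx idmx wflsr wddk qqb qajit ngn
Hunk 6: at line 1 remove [hkujl] add [hmd,vwwmg] -> 11 lines: slk djfc hmd vwwmg vckx idmx wflsr wddk qqb qajit ngn
Final line 3: hmd

Answer: hmd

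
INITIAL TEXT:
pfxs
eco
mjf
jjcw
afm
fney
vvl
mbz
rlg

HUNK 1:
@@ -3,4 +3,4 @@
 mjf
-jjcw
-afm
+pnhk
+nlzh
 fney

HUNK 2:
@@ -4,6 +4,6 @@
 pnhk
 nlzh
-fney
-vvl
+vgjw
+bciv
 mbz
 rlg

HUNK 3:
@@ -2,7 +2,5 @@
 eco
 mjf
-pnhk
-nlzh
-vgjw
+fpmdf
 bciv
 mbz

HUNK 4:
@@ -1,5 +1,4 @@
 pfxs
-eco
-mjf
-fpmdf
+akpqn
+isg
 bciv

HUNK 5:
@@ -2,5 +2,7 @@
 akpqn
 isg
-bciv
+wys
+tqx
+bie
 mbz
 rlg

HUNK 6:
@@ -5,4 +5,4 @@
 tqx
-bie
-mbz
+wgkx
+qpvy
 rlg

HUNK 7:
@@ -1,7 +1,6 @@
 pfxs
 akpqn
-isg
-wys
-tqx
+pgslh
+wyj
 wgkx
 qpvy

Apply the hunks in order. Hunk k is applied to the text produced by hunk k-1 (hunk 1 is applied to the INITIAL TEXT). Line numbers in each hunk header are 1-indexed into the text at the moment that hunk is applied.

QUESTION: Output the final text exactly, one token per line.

Answer: pfxs
akpqn
pgslh
wyj
wgkx
qpvy
rlg

Derivation:
Hunk 1: at line 3 remove [jjcw,afm] add [pnhk,nlzh] -> 9 lines: pfxs eco mjf pnhk nlzh fney vvl mbz rlg
Hunk 2: at line 4 remove [fney,vvl] add [vgjw,bciv] -> 9 lines: pfxs eco mjf pnhk nlzh vgjw bciv mbz rlg
Hunk 3: at line 2 remove [pnhk,nlzh,vgjw] add [fpmdf] -> 7 lines: pfxs eco mjf fpmdf bciv mbz rlg
Hunk 4: at line 1 remove [eco,mjf,fpmdf] add [akpqn,isg] -> 6 lines: pfxs akpqn isg bciv mbz rlg
Hunk 5: at line 2 remove [bciv] add [wys,tqx,bie] -> 8 lines: pfxs akpqn isg wys tqx bie mbz rlg
Hunk 6: at line 5 remove [bie,mbz] add [wgkx,qpvy] -> 8 lines: pfxs akpqn isg wys tqx wgkx qpvy rlg
Hunk 7: at line 1 remove [isg,wys,tqx] add [pgslh,wyj] -> 7 lines: pfxs akpqn pgslh wyj wgkx qpvy rlg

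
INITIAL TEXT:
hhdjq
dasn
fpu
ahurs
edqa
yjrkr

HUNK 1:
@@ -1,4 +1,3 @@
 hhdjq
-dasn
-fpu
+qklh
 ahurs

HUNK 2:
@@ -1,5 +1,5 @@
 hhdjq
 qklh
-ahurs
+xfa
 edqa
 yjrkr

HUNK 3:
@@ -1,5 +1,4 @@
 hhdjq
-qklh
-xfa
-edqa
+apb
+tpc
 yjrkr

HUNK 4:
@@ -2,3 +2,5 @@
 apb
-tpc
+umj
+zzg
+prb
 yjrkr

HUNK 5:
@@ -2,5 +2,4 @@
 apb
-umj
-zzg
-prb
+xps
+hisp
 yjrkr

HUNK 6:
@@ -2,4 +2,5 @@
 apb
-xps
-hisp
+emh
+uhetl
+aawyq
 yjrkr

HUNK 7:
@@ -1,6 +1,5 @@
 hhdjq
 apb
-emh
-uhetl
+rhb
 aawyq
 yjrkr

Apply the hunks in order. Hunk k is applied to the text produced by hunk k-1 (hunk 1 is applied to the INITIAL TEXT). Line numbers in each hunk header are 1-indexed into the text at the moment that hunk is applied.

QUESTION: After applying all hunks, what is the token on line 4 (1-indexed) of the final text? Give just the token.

Hunk 1: at line 1 remove [dasn,fpu] add [qklh] -> 5 lines: hhdjq qklh ahurs edqa yjrkr
Hunk 2: at line 1 remove [ahurs] add [xfa] -> 5 lines: hhdjq qklh xfa edqa yjrkr
Hunk 3: at line 1 remove [qklh,xfa,edqa] add [apb,tpc] -> 4 lines: hhdjq apb tpc yjrkr
Hunk 4: at line 2 remove [tpc] add [umj,zzg,prb] -> 6 lines: hhdjq apb umj zzg prb yjrkr
Hunk 5: at line 2 remove [umj,zzg,prb] add [xps,hisp] -> 5 lines: hhdjq apb xps hisp yjrkr
Hunk 6: at line 2 remove [xps,hisp] add [emh,uhetl,aawyq] -> 6 lines: hhdjq apb emh uhetl aawyq yjrkr
Hunk 7: at line 1 remove [emh,uhetl] add [rhb] -> 5 lines: hhdjq apb rhb aawyq yjrkr
Final line 4: aawyq

Answer: aawyq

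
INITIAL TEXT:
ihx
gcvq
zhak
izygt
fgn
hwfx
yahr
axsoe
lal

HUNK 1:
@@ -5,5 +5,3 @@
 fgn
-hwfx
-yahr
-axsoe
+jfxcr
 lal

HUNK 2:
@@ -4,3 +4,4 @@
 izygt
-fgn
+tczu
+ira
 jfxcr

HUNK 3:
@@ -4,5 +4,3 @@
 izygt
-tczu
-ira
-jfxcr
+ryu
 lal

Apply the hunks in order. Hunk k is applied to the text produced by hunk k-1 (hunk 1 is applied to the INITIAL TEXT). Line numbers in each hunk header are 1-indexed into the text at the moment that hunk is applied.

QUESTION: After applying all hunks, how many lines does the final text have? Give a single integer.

Answer: 6

Derivation:
Hunk 1: at line 5 remove [hwfx,yahr,axsoe] add [jfxcr] -> 7 lines: ihx gcvq zhak izygt fgn jfxcr lal
Hunk 2: at line 4 remove [fgn] add [tczu,ira] -> 8 lines: ihx gcvq zhak izygt tczu ira jfxcr lal
Hunk 3: at line 4 remove [tczu,ira,jfxcr] add [ryu] -> 6 lines: ihx gcvq zhak izygt ryu lal
Final line count: 6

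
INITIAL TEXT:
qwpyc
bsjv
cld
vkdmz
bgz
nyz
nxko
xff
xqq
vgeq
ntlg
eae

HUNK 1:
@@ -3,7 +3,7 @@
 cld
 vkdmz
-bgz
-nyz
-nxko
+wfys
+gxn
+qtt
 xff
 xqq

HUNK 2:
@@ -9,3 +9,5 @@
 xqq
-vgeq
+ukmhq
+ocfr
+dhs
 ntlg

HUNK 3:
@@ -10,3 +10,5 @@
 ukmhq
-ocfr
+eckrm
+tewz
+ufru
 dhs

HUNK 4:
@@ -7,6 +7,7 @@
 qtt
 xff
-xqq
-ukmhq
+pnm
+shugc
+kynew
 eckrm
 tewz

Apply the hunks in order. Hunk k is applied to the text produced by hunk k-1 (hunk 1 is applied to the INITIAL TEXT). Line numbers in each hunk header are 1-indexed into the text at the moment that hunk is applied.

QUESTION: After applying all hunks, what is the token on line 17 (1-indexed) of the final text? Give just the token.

Answer: eae

Derivation:
Hunk 1: at line 3 remove [bgz,nyz,nxko] add [wfys,gxn,qtt] -> 12 lines: qwpyc bsjv cld vkdmz wfys gxn qtt xff xqq vgeq ntlg eae
Hunk 2: at line 9 remove [vgeq] add [ukmhq,ocfr,dhs] -> 14 lines: qwpyc bsjv cld vkdmz wfys gxn qtt xff xqq ukmhq ocfr dhs ntlg eae
Hunk 3: at line 10 remove [ocfr] add [eckrm,tewz,ufru] -> 16 lines: qwpyc bsjv cld vkdmz wfys gxn qtt xff xqq ukmhq eckrm tewz ufru dhs ntlg eae
Hunk 4: at line 7 remove [xqq,ukmhq] add [pnm,shugc,kynew] -> 17 lines: qwpyc bsjv cld vkdmz wfys gxn qtt xff pnm shugc kynew eckrm tewz ufru dhs ntlg eae
Final line 17: eae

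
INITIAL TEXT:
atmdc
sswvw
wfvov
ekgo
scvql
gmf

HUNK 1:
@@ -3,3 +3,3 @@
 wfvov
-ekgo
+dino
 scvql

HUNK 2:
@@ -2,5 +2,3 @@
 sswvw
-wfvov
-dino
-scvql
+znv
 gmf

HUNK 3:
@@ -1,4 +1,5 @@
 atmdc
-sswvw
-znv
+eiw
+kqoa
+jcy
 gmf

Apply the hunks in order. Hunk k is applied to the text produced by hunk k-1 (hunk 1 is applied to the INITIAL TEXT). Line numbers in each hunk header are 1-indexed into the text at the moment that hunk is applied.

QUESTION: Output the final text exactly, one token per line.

Hunk 1: at line 3 remove [ekgo] add [dino] -> 6 lines: atmdc sswvw wfvov dino scvql gmf
Hunk 2: at line 2 remove [wfvov,dino,scvql] add [znv] -> 4 lines: atmdc sswvw znv gmf
Hunk 3: at line 1 remove [sswvw,znv] add [eiw,kqoa,jcy] -> 5 lines: atmdc eiw kqoa jcy gmf

Answer: atmdc
eiw
kqoa
jcy
gmf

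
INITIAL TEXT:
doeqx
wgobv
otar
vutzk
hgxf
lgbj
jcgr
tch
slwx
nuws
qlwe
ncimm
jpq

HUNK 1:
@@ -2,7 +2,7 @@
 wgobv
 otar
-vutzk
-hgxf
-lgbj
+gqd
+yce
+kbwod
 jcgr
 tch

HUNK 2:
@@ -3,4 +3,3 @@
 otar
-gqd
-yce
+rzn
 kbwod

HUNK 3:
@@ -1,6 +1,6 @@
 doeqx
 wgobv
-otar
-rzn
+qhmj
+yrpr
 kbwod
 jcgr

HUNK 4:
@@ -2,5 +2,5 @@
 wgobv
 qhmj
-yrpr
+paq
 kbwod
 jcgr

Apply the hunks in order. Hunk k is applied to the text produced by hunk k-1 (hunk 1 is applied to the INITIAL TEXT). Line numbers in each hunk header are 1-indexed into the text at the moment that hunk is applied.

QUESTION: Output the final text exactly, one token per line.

Hunk 1: at line 2 remove [vutzk,hgxf,lgbj] add [gqd,yce,kbwod] -> 13 lines: doeqx wgobv otar gqd yce kbwod jcgr tch slwx nuws qlwe ncimm jpq
Hunk 2: at line 3 remove [gqd,yce] add [rzn] -> 12 lines: doeqx wgobv otar rzn kbwod jcgr tch slwx nuws qlwe ncimm jpq
Hunk 3: at line 1 remove [otar,rzn] add [qhmj,yrpr] -> 12 lines: doeqx wgobv qhmj yrpr kbwod jcgr tch slwx nuws qlwe ncimm jpq
Hunk 4: at line 2 remove [yrpr] add [paq] -> 12 lines: doeqx wgobv qhmj paq kbwod jcgr tch slwx nuws qlwe ncimm jpq

Answer: doeqx
wgobv
qhmj
paq
kbwod
jcgr
tch
slwx
nuws
qlwe
ncimm
jpq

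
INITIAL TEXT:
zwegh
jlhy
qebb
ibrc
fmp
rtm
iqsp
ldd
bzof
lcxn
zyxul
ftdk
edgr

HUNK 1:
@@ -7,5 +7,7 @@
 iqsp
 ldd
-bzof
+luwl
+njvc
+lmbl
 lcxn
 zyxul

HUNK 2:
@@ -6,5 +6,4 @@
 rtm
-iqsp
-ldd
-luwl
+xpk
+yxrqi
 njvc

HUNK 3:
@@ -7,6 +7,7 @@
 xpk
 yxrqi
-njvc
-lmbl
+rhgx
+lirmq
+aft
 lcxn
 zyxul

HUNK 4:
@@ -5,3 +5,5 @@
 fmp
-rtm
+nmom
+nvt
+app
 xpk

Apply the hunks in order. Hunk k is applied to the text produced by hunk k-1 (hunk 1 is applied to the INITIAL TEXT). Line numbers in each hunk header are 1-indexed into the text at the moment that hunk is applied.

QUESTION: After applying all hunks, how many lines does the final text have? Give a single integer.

Hunk 1: at line 7 remove [bzof] add [luwl,njvc,lmbl] -> 15 lines: zwegh jlhy qebb ibrc fmp rtm iqsp ldd luwl njvc lmbl lcxn zyxul ftdk edgr
Hunk 2: at line 6 remove [iqsp,ldd,luwl] add [xpk,yxrqi] -> 14 lines: zwegh jlhy qebb ibrc fmp rtm xpk yxrqi njvc lmbl lcxn zyxul ftdk edgr
Hunk 3: at line 7 remove [njvc,lmbl] add [rhgx,lirmq,aft] -> 15 lines: zwegh jlhy qebb ibrc fmp rtm xpk yxrqi rhgx lirmq aft lcxn zyxul ftdk edgr
Hunk 4: at line 5 remove [rtm] add [nmom,nvt,app] -> 17 lines: zwegh jlhy qebb ibrc fmp nmom nvt app xpk yxrqi rhgx lirmq aft lcxn zyxul ftdk edgr
Final line count: 17

Answer: 17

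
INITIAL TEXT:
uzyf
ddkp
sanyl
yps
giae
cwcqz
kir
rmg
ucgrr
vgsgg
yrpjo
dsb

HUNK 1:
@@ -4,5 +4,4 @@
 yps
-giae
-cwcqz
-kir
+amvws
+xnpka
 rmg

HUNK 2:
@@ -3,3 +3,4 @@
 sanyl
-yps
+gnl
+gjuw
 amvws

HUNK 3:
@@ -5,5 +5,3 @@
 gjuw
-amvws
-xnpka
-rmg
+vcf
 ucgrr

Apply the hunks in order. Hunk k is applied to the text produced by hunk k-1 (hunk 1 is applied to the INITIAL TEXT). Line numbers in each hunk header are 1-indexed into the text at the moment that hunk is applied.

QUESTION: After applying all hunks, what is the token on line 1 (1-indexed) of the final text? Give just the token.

Answer: uzyf

Derivation:
Hunk 1: at line 4 remove [giae,cwcqz,kir] add [amvws,xnpka] -> 11 lines: uzyf ddkp sanyl yps amvws xnpka rmg ucgrr vgsgg yrpjo dsb
Hunk 2: at line 3 remove [yps] add [gnl,gjuw] -> 12 lines: uzyf ddkp sanyl gnl gjuw amvws xnpka rmg ucgrr vgsgg yrpjo dsb
Hunk 3: at line 5 remove [amvws,xnpka,rmg] add [vcf] -> 10 lines: uzyf ddkp sanyl gnl gjuw vcf ucgrr vgsgg yrpjo dsb
Final line 1: uzyf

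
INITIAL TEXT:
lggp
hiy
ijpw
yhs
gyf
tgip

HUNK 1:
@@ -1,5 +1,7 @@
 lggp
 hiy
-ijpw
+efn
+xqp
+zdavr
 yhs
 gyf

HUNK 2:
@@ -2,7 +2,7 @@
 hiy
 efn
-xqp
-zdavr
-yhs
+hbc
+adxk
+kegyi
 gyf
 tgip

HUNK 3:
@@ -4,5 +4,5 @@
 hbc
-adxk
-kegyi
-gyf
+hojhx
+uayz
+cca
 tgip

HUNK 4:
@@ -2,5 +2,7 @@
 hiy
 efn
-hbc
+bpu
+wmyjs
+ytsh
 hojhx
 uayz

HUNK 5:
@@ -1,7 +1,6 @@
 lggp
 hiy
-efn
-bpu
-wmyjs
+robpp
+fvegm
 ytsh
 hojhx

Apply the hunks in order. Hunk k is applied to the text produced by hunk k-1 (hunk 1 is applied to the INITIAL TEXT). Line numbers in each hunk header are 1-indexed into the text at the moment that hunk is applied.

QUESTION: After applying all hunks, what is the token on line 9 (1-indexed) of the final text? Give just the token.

Answer: tgip

Derivation:
Hunk 1: at line 1 remove [ijpw] add [efn,xqp,zdavr] -> 8 lines: lggp hiy efn xqp zdavr yhs gyf tgip
Hunk 2: at line 2 remove [xqp,zdavr,yhs] add [hbc,adxk,kegyi] -> 8 lines: lggp hiy efn hbc adxk kegyi gyf tgip
Hunk 3: at line 4 remove [adxk,kegyi,gyf] add [hojhx,uayz,cca] -> 8 lines: lggp hiy efn hbc hojhx uayz cca tgip
Hunk 4: at line 2 remove [hbc] add [bpu,wmyjs,ytsh] -> 10 lines: lggp hiy efn bpu wmyjs ytsh hojhx uayz cca tgip
Hunk 5: at line 1 remove [efn,bpu,wmyjs] add [robpp,fvegm] -> 9 lines: lggp hiy robpp fvegm ytsh hojhx uayz cca tgip
Final line 9: tgip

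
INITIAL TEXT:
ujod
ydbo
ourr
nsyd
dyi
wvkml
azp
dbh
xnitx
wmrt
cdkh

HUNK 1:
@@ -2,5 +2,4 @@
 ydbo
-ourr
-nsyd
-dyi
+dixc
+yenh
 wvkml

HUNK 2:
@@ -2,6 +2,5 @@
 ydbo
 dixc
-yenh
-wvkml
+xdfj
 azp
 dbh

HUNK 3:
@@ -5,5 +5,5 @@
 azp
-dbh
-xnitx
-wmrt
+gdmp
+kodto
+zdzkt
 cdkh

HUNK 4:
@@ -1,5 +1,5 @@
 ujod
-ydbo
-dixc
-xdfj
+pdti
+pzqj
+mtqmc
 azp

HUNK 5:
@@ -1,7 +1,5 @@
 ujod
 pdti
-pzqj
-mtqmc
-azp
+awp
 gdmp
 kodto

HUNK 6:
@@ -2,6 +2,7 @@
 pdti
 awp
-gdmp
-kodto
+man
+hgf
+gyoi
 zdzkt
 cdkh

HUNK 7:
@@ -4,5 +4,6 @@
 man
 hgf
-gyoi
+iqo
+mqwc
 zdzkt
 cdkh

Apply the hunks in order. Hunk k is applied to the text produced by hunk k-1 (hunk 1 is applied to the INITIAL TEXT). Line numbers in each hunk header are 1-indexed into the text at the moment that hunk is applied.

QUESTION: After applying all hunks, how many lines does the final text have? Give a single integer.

Hunk 1: at line 2 remove [ourr,nsyd,dyi] add [dixc,yenh] -> 10 lines: ujod ydbo dixc yenh wvkml azp dbh xnitx wmrt cdkh
Hunk 2: at line 2 remove [yenh,wvkml] add [xdfj] -> 9 lines: ujod ydbo dixc xdfj azp dbh xnitx wmrt cdkh
Hunk 3: at line 5 remove [dbh,xnitx,wmrt] add [gdmp,kodto,zdzkt] -> 9 lines: ujod ydbo dixc xdfj azp gdmp kodto zdzkt cdkh
Hunk 4: at line 1 remove [ydbo,dixc,xdfj] add [pdti,pzqj,mtqmc] -> 9 lines: ujod pdti pzqj mtqmc azp gdmp kodto zdzkt cdkh
Hunk 5: at line 1 remove [pzqj,mtqmc,azp] add [awp] -> 7 lines: ujod pdti awp gdmp kodto zdzkt cdkh
Hunk 6: at line 2 remove [gdmp,kodto] add [man,hgf,gyoi] -> 8 lines: ujod pdti awp man hgf gyoi zdzkt cdkh
Hunk 7: at line 4 remove [gyoi] add [iqo,mqwc] -> 9 lines: ujod pdti awp man hgf iqo mqwc zdzkt cdkh
Final line count: 9

Answer: 9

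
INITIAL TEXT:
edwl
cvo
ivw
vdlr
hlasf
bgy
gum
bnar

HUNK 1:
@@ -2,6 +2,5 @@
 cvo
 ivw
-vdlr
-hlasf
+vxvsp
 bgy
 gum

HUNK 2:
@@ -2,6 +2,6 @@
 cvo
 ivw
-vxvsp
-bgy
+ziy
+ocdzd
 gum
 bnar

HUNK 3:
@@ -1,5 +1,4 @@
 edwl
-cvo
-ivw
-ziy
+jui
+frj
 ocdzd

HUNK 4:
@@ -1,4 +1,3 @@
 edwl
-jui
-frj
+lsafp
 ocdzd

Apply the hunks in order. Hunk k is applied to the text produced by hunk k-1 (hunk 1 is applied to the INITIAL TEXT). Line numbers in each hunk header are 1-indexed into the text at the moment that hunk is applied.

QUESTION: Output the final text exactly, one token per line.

Answer: edwl
lsafp
ocdzd
gum
bnar

Derivation:
Hunk 1: at line 2 remove [vdlr,hlasf] add [vxvsp] -> 7 lines: edwl cvo ivw vxvsp bgy gum bnar
Hunk 2: at line 2 remove [vxvsp,bgy] add [ziy,ocdzd] -> 7 lines: edwl cvo ivw ziy ocdzd gum bnar
Hunk 3: at line 1 remove [cvo,ivw,ziy] add [jui,frj] -> 6 lines: edwl jui frj ocdzd gum bnar
Hunk 4: at line 1 remove [jui,frj] add [lsafp] -> 5 lines: edwl lsafp ocdzd gum bnar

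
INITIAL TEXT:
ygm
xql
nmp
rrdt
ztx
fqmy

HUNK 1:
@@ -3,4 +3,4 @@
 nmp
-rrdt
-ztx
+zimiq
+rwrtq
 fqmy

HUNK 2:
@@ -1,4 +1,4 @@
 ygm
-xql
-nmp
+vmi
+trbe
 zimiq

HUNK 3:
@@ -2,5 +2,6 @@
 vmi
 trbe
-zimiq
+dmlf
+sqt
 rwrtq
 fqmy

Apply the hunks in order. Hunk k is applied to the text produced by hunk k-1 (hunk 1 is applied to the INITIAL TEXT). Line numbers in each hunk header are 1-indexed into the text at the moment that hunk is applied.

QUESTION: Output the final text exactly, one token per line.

Answer: ygm
vmi
trbe
dmlf
sqt
rwrtq
fqmy

Derivation:
Hunk 1: at line 3 remove [rrdt,ztx] add [zimiq,rwrtq] -> 6 lines: ygm xql nmp zimiq rwrtq fqmy
Hunk 2: at line 1 remove [xql,nmp] add [vmi,trbe] -> 6 lines: ygm vmi trbe zimiq rwrtq fqmy
Hunk 3: at line 2 remove [zimiq] add [dmlf,sqt] -> 7 lines: ygm vmi trbe dmlf sqt rwrtq fqmy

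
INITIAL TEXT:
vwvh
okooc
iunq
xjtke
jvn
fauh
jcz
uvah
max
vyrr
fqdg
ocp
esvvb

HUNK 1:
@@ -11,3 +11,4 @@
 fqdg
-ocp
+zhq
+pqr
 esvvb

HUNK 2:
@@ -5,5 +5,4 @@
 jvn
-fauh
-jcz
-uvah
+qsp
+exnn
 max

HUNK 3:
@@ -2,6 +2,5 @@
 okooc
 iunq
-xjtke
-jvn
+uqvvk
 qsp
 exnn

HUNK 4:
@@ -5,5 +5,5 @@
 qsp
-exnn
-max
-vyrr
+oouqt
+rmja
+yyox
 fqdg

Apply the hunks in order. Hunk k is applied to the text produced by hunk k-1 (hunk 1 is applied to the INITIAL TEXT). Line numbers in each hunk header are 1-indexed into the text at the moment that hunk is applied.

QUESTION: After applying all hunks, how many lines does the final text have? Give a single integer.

Hunk 1: at line 11 remove [ocp] add [zhq,pqr] -> 14 lines: vwvh okooc iunq xjtke jvn fauh jcz uvah max vyrr fqdg zhq pqr esvvb
Hunk 2: at line 5 remove [fauh,jcz,uvah] add [qsp,exnn] -> 13 lines: vwvh okooc iunq xjtke jvn qsp exnn max vyrr fqdg zhq pqr esvvb
Hunk 3: at line 2 remove [xjtke,jvn] add [uqvvk] -> 12 lines: vwvh okooc iunq uqvvk qsp exnn max vyrr fqdg zhq pqr esvvb
Hunk 4: at line 5 remove [exnn,max,vyrr] add [oouqt,rmja,yyox] -> 12 lines: vwvh okooc iunq uqvvk qsp oouqt rmja yyox fqdg zhq pqr esvvb
Final line count: 12

Answer: 12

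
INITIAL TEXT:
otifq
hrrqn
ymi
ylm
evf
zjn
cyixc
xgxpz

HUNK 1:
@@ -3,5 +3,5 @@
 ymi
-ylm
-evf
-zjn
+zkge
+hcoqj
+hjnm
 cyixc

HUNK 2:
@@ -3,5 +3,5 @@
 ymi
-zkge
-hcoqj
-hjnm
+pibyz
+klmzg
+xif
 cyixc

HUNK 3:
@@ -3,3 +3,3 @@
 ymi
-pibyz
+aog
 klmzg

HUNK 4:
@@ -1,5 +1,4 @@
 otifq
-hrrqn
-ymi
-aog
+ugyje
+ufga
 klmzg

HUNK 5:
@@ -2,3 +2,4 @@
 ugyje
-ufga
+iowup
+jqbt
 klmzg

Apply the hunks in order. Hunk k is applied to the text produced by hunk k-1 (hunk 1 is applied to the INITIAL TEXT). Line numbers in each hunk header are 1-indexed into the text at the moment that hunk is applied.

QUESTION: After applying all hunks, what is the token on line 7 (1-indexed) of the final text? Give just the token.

Answer: cyixc

Derivation:
Hunk 1: at line 3 remove [ylm,evf,zjn] add [zkge,hcoqj,hjnm] -> 8 lines: otifq hrrqn ymi zkge hcoqj hjnm cyixc xgxpz
Hunk 2: at line 3 remove [zkge,hcoqj,hjnm] add [pibyz,klmzg,xif] -> 8 lines: otifq hrrqn ymi pibyz klmzg xif cyixc xgxpz
Hunk 3: at line 3 remove [pibyz] add [aog] -> 8 lines: otifq hrrqn ymi aog klmzg xif cyixc xgxpz
Hunk 4: at line 1 remove [hrrqn,ymi,aog] add [ugyje,ufga] -> 7 lines: otifq ugyje ufga klmzg xif cyixc xgxpz
Hunk 5: at line 2 remove [ufga] add [iowup,jqbt] -> 8 lines: otifq ugyje iowup jqbt klmzg xif cyixc xgxpz
Final line 7: cyixc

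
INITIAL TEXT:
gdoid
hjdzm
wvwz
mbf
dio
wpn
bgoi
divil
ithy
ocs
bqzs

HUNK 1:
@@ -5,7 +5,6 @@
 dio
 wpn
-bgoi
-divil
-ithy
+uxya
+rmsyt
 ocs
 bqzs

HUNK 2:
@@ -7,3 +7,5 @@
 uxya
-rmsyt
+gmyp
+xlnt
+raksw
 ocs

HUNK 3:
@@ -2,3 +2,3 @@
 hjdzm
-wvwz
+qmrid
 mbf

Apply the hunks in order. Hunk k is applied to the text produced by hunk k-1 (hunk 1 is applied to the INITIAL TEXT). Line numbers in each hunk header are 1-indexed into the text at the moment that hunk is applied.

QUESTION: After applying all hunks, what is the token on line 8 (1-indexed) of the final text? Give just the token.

Hunk 1: at line 5 remove [bgoi,divil,ithy] add [uxya,rmsyt] -> 10 lines: gdoid hjdzm wvwz mbf dio wpn uxya rmsyt ocs bqzs
Hunk 2: at line 7 remove [rmsyt] add [gmyp,xlnt,raksw] -> 12 lines: gdoid hjdzm wvwz mbf dio wpn uxya gmyp xlnt raksw ocs bqzs
Hunk 3: at line 2 remove [wvwz] add [qmrid] -> 12 lines: gdoid hjdzm qmrid mbf dio wpn uxya gmyp xlnt raksw ocs bqzs
Final line 8: gmyp

Answer: gmyp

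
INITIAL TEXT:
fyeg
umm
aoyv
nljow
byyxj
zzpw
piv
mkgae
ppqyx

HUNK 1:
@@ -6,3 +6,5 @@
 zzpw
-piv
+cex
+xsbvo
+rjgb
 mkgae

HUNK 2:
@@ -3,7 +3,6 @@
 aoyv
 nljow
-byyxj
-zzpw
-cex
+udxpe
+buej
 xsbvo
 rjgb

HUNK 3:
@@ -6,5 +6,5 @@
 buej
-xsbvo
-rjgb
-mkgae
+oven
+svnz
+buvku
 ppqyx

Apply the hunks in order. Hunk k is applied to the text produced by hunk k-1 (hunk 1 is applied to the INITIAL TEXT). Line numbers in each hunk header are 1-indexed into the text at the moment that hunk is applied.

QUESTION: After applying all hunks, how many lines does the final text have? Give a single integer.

Answer: 10

Derivation:
Hunk 1: at line 6 remove [piv] add [cex,xsbvo,rjgb] -> 11 lines: fyeg umm aoyv nljow byyxj zzpw cex xsbvo rjgb mkgae ppqyx
Hunk 2: at line 3 remove [byyxj,zzpw,cex] add [udxpe,buej] -> 10 lines: fyeg umm aoyv nljow udxpe buej xsbvo rjgb mkgae ppqyx
Hunk 3: at line 6 remove [xsbvo,rjgb,mkgae] add [oven,svnz,buvku] -> 10 lines: fyeg umm aoyv nljow udxpe buej oven svnz buvku ppqyx
Final line count: 10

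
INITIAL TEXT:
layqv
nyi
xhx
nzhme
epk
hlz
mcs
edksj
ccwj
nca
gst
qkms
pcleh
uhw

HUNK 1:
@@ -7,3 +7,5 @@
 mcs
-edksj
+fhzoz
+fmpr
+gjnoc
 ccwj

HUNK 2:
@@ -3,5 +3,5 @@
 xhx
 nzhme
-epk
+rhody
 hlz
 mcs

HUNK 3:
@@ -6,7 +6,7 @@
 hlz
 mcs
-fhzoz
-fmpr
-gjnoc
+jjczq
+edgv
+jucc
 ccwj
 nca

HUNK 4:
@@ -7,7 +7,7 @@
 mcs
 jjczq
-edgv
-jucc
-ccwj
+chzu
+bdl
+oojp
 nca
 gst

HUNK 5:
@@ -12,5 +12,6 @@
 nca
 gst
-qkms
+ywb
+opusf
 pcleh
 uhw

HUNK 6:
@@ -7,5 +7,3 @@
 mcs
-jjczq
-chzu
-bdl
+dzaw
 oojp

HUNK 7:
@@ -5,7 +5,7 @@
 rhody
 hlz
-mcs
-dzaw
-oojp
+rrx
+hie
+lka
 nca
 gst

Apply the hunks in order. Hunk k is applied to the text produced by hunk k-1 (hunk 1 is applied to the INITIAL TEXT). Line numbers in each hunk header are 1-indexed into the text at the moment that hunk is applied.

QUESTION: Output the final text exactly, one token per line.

Answer: layqv
nyi
xhx
nzhme
rhody
hlz
rrx
hie
lka
nca
gst
ywb
opusf
pcleh
uhw

Derivation:
Hunk 1: at line 7 remove [edksj] add [fhzoz,fmpr,gjnoc] -> 16 lines: layqv nyi xhx nzhme epk hlz mcs fhzoz fmpr gjnoc ccwj nca gst qkms pcleh uhw
Hunk 2: at line 3 remove [epk] add [rhody] -> 16 lines: layqv nyi xhx nzhme rhody hlz mcs fhzoz fmpr gjnoc ccwj nca gst qkms pcleh uhw
Hunk 3: at line 6 remove [fhzoz,fmpr,gjnoc] add [jjczq,edgv,jucc] -> 16 lines: layqv nyi xhx nzhme rhody hlz mcs jjczq edgv jucc ccwj nca gst qkms pcleh uhw
Hunk 4: at line 7 remove [edgv,jucc,ccwj] add [chzu,bdl,oojp] -> 16 lines: layqv nyi xhx nzhme rhody hlz mcs jjczq chzu bdl oojp nca gst qkms pcleh uhw
Hunk 5: at line 12 remove [qkms] add [ywb,opusf] -> 17 lines: layqv nyi xhx nzhme rhody hlz mcs jjczq chzu bdl oojp nca gst ywb opusf pcleh uhw
Hunk 6: at line 7 remove [jjczq,chzu,bdl] add [dzaw] -> 15 lines: layqv nyi xhx nzhme rhody hlz mcs dzaw oojp nca gst ywb opusf pcleh uhw
Hunk 7: at line 5 remove [mcs,dzaw,oojp] add [rrx,hie,lka] -> 15 lines: layqv nyi xhx nzhme rhody hlz rrx hie lka nca gst ywb opusf pcleh uhw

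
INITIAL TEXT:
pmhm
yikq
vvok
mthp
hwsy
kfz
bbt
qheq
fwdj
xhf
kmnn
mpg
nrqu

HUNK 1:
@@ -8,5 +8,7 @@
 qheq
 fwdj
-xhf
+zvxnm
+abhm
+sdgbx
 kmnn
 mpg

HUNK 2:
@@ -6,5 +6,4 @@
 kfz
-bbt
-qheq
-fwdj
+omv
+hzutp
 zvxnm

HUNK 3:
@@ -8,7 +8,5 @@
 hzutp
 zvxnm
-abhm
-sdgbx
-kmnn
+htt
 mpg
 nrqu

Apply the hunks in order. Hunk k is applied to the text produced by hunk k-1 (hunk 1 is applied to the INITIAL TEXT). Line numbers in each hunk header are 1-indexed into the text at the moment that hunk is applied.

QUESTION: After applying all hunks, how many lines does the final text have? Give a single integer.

Hunk 1: at line 8 remove [xhf] add [zvxnm,abhm,sdgbx] -> 15 lines: pmhm yikq vvok mthp hwsy kfz bbt qheq fwdj zvxnm abhm sdgbx kmnn mpg nrqu
Hunk 2: at line 6 remove [bbt,qheq,fwdj] add [omv,hzutp] -> 14 lines: pmhm yikq vvok mthp hwsy kfz omv hzutp zvxnm abhm sdgbx kmnn mpg nrqu
Hunk 3: at line 8 remove [abhm,sdgbx,kmnn] add [htt] -> 12 lines: pmhm yikq vvok mthp hwsy kfz omv hzutp zvxnm htt mpg nrqu
Final line count: 12

Answer: 12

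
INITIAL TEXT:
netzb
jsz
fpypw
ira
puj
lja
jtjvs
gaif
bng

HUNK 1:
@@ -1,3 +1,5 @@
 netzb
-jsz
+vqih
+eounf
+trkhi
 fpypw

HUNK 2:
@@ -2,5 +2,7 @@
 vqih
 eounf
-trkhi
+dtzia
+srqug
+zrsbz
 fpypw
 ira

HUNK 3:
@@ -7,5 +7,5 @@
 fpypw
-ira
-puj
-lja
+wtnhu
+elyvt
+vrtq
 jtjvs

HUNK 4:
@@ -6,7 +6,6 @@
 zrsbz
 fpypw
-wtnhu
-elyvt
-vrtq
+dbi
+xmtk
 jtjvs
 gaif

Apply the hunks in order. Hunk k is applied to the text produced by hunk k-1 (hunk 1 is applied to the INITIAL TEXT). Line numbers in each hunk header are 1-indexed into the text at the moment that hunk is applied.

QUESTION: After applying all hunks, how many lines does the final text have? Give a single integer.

Hunk 1: at line 1 remove [jsz] add [vqih,eounf,trkhi] -> 11 lines: netzb vqih eounf trkhi fpypw ira puj lja jtjvs gaif bng
Hunk 2: at line 2 remove [trkhi] add [dtzia,srqug,zrsbz] -> 13 lines: netzb vqih eounf dtzia srqug zrsbz fpypw ira puj lja jtjvs gaif bng
Hunk 3: at line 7 remove [ira,puj,lja] add [wtnhu,elyvt,vrtq] -> 13 lines: netzb vqih eounf dtzia srqug zrsbz fpypw wtnhu elyvt vrtq jtjvs gaif bng
Hunk 4: at line 6 remove [wtnhu,elyvt,vrtq] add [dbi,xmtk] -> 12 lines: netzb vqih eounf dtzia srqug zrsbz fpypw dbi xmtk jtjvs gaif bng
Final line count: 12

Answer: 12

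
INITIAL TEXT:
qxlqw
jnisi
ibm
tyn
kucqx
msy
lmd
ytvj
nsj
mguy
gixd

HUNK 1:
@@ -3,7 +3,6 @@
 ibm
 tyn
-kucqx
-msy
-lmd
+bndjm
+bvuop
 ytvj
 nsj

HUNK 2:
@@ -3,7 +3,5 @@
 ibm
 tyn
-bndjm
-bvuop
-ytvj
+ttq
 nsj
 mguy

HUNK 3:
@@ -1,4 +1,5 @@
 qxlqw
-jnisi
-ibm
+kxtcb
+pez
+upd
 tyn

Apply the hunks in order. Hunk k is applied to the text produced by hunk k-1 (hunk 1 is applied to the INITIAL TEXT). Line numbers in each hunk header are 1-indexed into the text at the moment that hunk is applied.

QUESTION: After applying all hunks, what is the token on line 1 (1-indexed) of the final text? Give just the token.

Answer: qxlqw

Derivation:
Hunk 1: at line 3 remove [kucqx,msy,lmd] add [bndjm,bvuop] -> 10 lines: qxlqw jnisi ibm tyn bndjm bvuop ytvj nsj mguy gixd
Hunk 2: at line 3 remove [bndjm,bvuop,ytvj] add [ttq] -> 8 lines: qxlqw jnisi ibm tyn ttq nsj mguy gixd
Hunk 3: at line 1 remove [jnisi,ibm] add [kxtcb,pez,upd] -> 9 lines: qxlqw kxtcb pez upd tyn ttq nsj mguy gixd
Final line 1: qxlqw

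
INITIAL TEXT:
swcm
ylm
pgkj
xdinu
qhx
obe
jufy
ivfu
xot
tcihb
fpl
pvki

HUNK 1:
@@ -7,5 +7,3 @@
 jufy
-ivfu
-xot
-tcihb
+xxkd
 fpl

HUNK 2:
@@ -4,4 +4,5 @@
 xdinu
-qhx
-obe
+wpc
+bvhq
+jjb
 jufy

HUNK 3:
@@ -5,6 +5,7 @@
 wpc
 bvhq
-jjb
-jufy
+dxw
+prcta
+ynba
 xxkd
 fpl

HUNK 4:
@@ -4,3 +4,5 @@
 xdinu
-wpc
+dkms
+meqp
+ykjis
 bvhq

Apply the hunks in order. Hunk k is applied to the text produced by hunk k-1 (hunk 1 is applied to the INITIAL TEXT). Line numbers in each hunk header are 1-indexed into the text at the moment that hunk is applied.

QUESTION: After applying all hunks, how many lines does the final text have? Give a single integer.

Hunk 1: at line 7 remove [ivfu,xot,tcihb] add [xxkd] -> 10 lines: swcm ylm pgkj xdinu qhx obe jufy xxkd fpl pvki
Hunk 2: at line 4 remove [qhx,obe] add [wpc,bvhq,jjb] -> 11 lines: swcm ylm pgkj xdinu wpc bvhq jjb jufy xxkd fpl pvki
Hunk 3: at line 5 remove [jjb,jufy] add [dxw,prcta,ynba] -> 12 lines: swcm ylm pgkj xdinu wpc bvhq dxw prcta ynba xxkd fpl pvki
Hunk 4: at line 4 remove [wpc] add [dkms,meqp,ykjis] -> 14 lines: swcm ylm pgkj xdinu dkms meqp ykjis bvhq dxw prcta ynba xxkd fpl pvki
Final line count: 14

Answer: 14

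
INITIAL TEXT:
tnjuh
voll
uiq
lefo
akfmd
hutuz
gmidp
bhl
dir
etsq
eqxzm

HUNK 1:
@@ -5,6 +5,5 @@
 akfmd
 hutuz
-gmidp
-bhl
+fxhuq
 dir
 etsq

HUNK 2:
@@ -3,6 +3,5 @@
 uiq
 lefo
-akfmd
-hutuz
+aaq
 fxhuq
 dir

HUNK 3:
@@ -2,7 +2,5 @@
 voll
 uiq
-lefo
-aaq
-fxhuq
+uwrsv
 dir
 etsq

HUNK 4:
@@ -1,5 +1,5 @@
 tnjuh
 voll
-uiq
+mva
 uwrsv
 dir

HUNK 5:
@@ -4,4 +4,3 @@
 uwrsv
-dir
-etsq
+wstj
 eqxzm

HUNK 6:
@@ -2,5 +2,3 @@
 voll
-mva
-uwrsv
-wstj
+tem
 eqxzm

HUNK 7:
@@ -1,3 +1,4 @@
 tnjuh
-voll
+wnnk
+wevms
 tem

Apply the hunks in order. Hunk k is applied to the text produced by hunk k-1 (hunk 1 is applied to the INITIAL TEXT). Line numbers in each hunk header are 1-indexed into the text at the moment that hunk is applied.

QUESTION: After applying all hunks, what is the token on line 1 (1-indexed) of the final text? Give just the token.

Answer: tnjuh

Derivation:
Hunk 1: at line 5 remove [gmidp,bhl] add [fxhuq] -> 10 lines: tnjuh voll uiq lefo akfmd hutuz fxhuq dir etsq eqxzm
Hunk 2: at line 3 remove [akfmd,hutuz] add [aaq] -> 9 lines: tnjuh voll uiq lefo aaq fxhuq dir etsq eqxzm
Hunk 3: at line 2 remove [lefo,aaq,fxhuq] add [uwrsv] -> 7 lines: tnjuh voll uiq uwrsv dir etsq eqxzm
Hunk 4: at line 1 remove [uiq] add [mva] -> 7 lines: tnjuh voll mva uwrsv dir etsq eqxzm
Hunk 5: at line 4 remove [dir,etsq] add [wstj] -> 6 lines: tnjuh voll mva uwrsv wstj eqxzm
Hunk 6: at line 2 remove [mva,uwrsv,wstj] add [tem] -> 4 lines: tnjuh voll tem eqxzm
Hunk 7: at line 1 remove [voll] add [wnnk,wevms] -> 5 lines: tnjuh wnnk wevms tem eqxzm
Final line 1: tnjuh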